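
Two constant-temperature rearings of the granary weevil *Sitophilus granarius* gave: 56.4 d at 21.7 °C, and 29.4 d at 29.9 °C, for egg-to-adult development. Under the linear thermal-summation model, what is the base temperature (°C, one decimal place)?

12.8 °C

Linear rate model ⇒ the product D·(T − T_b) is constant across temperatures.
56.4·(21.7 − T_b) = 29.4·(29.9 − T_b)
T_b = (56.4·21.7 − 29.4·29.9) / (56.4 − 29.4) = 344.82 / 27.0 = 12.771 °C ≈ 12.8 °C.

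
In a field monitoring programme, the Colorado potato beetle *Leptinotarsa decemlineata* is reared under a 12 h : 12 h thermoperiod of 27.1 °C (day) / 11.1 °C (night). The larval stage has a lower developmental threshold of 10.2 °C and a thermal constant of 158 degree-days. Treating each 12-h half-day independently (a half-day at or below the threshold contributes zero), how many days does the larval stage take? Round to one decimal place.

17.8 days

Day half: max(0, 27.1 − 10.2) × 0.5 = 16.9 × 0.5 = 8.45 DD.
Night half: max(0, 11.1 − 10.2) × 0.5 = 0.9 × 0.5 = 0.45 DD.
Per 24 h: 8.90 DD/day.
Duration = 158 / 8.90 = 17.753 ≈ 17.8 days.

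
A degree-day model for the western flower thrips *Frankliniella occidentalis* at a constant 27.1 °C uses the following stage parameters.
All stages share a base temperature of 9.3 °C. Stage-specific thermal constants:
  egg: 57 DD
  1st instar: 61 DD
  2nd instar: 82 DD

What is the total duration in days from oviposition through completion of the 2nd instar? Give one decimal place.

Daily accumulation at 27.1 °C = 27.1 − 9.3 = 17.8 DD/day.
Total K = 57 + 61 + 82 = 200 DD.
Total duration = 200 / 17.8 = 11.236 ≈ 11.2 days.

11.2 days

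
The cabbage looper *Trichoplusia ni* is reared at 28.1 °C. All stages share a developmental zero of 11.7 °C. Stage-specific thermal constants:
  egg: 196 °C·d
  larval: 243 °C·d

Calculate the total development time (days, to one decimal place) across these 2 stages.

26.8 days

Daily accumulation at 28.1 °C = 28.1 − 11.7 = 16.4 DD/day.
Total K = 196 + 243 = 439 DD.
Total duration = 439 / 16.4 = 26.768 ≈ 26.8 days.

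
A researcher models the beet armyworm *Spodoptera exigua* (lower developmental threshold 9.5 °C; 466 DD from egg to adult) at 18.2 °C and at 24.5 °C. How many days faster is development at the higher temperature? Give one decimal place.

22.5 days

At 18.2 °C: 466 / (18.2 − 9.5) = 466 / 8.7 = 53.563 d.
At 24.5 °C: 466 / (24.5 − 9.5) = 466 / 15.0 = 31.067 d.
Difference = |53.563 − 31.067| = 22.497 ≈ 22.5 days.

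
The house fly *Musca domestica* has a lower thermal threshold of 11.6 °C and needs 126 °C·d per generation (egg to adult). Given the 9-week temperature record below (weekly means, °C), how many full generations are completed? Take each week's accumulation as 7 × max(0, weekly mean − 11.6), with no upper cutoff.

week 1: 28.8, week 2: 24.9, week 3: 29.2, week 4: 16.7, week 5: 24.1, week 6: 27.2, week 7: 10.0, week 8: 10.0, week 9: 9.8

4 generations

Weekly DD (7 × max(0, T̄ − 11.6)): 120.4, 93.1, 123.2, 35.7, 87.5, 109.2, 0.0, 0.0, 0.0.
Season total = 569.1 DD.
Complete generations = ⌊569.1 / 126⌋ = 4.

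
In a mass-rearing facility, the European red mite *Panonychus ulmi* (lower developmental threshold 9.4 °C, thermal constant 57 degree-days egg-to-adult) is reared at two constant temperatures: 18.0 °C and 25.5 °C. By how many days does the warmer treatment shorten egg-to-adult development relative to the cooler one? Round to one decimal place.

At 18.0 °C: 57 / (18.0 − 9.4) = 57 / 8.6 = 6.628 d.
At 25.5 °C: 57 / (25.5 − 9.4) = 57 / 16.1 = 3.540 d.
Difference = |6.628 − 3.540| = 3.088 ≈ 3.1 days.

3.1 days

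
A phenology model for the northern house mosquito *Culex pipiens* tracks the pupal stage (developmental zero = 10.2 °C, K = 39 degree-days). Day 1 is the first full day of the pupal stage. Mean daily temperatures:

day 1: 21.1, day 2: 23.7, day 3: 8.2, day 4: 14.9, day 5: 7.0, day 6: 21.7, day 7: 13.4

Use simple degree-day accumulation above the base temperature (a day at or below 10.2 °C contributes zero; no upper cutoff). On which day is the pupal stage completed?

day 6

Daily DD above 10.2 °C: 10.9, 13.5, 0.0, 4.7, 0.0, 11.5, 3.2.
Cumulative: 10.9, 24.4, 24.4, 29.1, 29.1, 40.6, 43.8.
The total first reaches 39 DD on day 6.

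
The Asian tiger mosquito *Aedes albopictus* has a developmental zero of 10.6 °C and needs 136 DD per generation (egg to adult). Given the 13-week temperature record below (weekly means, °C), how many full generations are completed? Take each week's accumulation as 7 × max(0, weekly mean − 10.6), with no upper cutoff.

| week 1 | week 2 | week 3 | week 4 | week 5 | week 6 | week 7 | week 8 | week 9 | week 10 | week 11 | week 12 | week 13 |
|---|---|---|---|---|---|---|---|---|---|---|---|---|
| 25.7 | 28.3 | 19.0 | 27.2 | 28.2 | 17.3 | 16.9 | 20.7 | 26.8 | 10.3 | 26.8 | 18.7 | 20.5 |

7 generations

Weekly DD (7 × max(0, T̄ − 10.6)): 105.7, 123.9, 58.8, 116.2, 123.2, 46.9, 44.1, 70.7, 113.4, 0.0, 113.4, 56.7, 69.3.
Season total = 1042.3 DD.
Complete generations = ⌊1042.3 / 136⌋ = 7.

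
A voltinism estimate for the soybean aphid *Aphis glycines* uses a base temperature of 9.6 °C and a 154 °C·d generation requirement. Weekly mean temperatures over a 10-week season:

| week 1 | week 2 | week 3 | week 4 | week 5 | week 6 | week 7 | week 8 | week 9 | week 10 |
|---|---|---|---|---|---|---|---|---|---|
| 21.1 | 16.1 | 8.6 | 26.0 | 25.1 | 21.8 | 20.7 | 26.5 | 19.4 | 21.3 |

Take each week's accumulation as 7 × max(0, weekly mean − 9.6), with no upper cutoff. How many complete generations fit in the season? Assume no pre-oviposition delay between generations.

5 generations

Weekly DD (7 × max(0, T̄ − 9.6)): 80.5, 45.5, 0.0, 114.8, 108.5, 85.4, 77.7, 118.3, 68.6, 81.9.
Season total = 781.2 DD.
Complete generations = ⌊781.2 / 154⌋ = 5.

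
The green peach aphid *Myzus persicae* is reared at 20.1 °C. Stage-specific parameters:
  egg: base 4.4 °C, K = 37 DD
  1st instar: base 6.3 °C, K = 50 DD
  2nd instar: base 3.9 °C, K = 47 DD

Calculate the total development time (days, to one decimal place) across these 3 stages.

8.9 days

egg: 37 / (20.1 − 4.4) = 37 / 15.7 = 2.357 d.
1st instar: 50 / (20.1 − 6.3) = 50 / 13.8 = 3.623 d.
2nd instar: 47 / (20.1 − 3.9) = 47 / 16.2 = 2.901 d.
Sum = 8.881 ≈ 8.9 days.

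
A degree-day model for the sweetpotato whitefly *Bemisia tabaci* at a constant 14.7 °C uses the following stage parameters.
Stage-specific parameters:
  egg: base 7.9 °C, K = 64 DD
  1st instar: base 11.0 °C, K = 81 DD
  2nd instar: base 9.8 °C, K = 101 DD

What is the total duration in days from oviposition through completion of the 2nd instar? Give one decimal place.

51.9 days

egg: 64 / (14.7 − 7.9) = 64 / 6.8 = 9.412 d.
1st instar: 81 / (14.7 − 11.0) = 81 / 3.7 = 21.892 d.
2nd instar: 101 / (14.7 − 9.8) = 101 / 4.9 = 20.612 d.
Sum = 51.916 ≈ 51.9 days.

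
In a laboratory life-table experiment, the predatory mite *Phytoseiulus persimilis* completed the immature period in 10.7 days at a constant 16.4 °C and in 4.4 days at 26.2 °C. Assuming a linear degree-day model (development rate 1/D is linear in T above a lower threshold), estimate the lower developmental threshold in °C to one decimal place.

9.6 °C

Equal thermal constants: D₁(T₁ − T_b) = D₂(T₂ − T_b).
10.7·(16.4 − T_b) = 4.4·(26.2 − T_b)
T_b = (10.7·16.4 − 4.4·26.2) / (10.7 − 4.4) = 60.20 / 6.3 = 9.556 °C ≈ 9.6 °C.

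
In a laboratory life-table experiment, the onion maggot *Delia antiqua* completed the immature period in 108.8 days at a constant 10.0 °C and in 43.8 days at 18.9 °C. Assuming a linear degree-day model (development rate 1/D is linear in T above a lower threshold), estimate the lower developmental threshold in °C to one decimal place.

Equal thermal constants: D₁(T₁ − T_b) = D₂(T₂ − T_b).
108.8·(10.0 − T_b) = 43.8·(18.9 − T_b)
T_b = (108.8·10.0 − 43.8·18.9) / (108.8 − 43.8) = 260.18 / 65.0 = 4.003 °C ≈ 4.0 °C.

4.0 °C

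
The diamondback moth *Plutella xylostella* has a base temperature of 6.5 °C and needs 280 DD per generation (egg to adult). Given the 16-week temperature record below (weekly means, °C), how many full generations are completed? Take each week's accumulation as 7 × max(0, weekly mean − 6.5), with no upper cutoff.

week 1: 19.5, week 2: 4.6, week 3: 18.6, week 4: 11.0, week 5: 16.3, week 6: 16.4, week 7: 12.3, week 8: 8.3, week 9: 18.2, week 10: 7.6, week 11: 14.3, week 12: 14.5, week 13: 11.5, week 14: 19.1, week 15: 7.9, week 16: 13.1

2 generations

Weekly DD (7 × max(0, T̄ − 6.5)): 91.0, 0.0, 84.7, 31.5, 68.6, 69.3, 40.6, 12.6, 81.9, 7.7, 54.6, 56.0, 35.0, 88.2, 9.8, 46.2.
Season total = 777.7 DD.
Complete generations = ⌊777.7 / 280⌋ = 2.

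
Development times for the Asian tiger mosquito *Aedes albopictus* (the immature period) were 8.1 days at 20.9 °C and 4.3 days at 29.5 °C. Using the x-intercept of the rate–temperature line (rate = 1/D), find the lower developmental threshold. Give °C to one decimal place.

Linear rate model ⇒ the product D·(T − T_b) is constant across temperatures.
8.1·(20.9 − T_b) = 4.3·(29.5 − T_b)
T_b = (8.1·20.9 − 4.3·29.5) / (8.1 − 4.3) = 42.44 / 3.8 = 11.168 °C ≈ 11.2 °C.

11.2 °C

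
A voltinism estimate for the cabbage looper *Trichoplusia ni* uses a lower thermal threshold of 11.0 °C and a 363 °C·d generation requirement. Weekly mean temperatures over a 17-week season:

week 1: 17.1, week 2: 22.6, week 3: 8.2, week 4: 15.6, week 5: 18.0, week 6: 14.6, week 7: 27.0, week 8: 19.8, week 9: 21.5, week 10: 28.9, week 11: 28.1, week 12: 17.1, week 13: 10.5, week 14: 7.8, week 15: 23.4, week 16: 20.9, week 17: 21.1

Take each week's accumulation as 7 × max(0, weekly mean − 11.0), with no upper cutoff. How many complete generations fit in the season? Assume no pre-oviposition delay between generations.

2 generations

Weekly DD (7 × max(0, T̄ − 11.0)): 42.7, 81.2, 0.0, 32.2, 49.0, 25.2, 112.0, 61.6, 73.5, 125.3, 119.7, 42.7, 0.0, 0.0, 86.8, 69.3, 70.7.
Season total = 991.9 DD.
Complete generations = ⌊991.9 / 363⌋ = 2.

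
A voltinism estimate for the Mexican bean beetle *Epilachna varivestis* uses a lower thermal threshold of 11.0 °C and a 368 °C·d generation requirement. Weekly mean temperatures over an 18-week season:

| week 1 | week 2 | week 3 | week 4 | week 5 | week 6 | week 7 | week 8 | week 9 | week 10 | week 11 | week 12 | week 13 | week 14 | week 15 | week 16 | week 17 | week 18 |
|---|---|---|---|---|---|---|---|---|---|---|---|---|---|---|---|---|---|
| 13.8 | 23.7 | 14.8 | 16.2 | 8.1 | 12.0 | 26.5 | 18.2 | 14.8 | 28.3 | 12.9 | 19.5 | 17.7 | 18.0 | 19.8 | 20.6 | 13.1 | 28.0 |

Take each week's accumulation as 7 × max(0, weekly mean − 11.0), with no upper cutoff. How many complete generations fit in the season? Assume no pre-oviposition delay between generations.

2 generations

Weekly DD (7 × max(0, T̄ − 11.0)): 19.6, 88.9, 26.6, 36.4, 0.0, 7.0, 108.5, 50.4, 26.6, 121.1, 13.3, 59.5, 46.9, 49.0, 61.6, 67.2, 14.7, 119.0.
Season total = 916.3 DD.
Complete generations = ⌊916.3 / 368⌋ = 2.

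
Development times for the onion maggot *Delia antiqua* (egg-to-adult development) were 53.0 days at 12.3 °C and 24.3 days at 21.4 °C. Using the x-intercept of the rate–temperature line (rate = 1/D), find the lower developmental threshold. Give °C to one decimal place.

4.6 °C

Equal thermal constants: D₁(T₁ − T_b) = D₂(T₂ − T_b).
53.0·(12.3 − T_b) = 24.3·(21.4 − T_b)
T_b = (53.0·12.3 − 24.3·21.4) / (53.0 − 24.3) = 131.88 / 28.7 = 4.595 °C ≈ 4.6 °C.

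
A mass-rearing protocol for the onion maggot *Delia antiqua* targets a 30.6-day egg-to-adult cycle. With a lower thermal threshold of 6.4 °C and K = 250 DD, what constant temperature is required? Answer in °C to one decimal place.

14.6 °C

Required daily accumulation = 250 / 30.6 = 8.170 DD/day.
T = T_base + 8.170 = 6.4 + 8.170 = 14.570 ≈ 14.6 °C.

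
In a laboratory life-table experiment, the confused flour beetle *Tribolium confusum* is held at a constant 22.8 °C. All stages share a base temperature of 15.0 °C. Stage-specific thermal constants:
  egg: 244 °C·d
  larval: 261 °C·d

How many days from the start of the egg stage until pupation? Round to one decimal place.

64.7 days

Daily accumulation at 22.8 °C = 22.8 − 15.0 = 7.8 DD/day.
Total K = 244 + 261 = 505 DD.
Total duration = 505 / 7.8 = 64.744 ≈ 64.7 days.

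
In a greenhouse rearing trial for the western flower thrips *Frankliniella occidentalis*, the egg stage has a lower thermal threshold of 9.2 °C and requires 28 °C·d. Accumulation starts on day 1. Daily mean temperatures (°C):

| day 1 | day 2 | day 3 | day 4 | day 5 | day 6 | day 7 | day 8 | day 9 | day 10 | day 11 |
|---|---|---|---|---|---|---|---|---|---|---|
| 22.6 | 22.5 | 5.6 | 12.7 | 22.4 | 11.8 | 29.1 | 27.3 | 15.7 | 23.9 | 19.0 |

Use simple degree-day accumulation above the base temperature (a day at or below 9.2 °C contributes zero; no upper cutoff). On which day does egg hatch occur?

Daily DD above 9.2 °C: 13.4, 13.3, 0.0, 3.5, 13.2, 2.6, 19.9, 18.1, 6.5, 14.7, 9.8.
Cumulative: 13.4, 26.7, 26.7, 30.2, 43.4, 46.0, 65.9, 84.0, 90.5, 105.2, 115.0.
The total first reaches 28 DD on day 4.

day 4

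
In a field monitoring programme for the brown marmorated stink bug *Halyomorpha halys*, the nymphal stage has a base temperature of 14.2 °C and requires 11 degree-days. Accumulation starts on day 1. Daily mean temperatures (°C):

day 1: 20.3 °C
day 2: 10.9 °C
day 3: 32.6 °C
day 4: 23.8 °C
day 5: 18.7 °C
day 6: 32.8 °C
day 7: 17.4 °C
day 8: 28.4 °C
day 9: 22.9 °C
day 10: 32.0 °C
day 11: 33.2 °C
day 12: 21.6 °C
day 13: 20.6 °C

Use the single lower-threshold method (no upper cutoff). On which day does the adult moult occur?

day 3

Daily DD above 14.2 °C: 6.1, 0.0, 18.4, 9.6, 4.5, 18.6, 3.2, 14.2, 8.7, 17.8, 19.0, 7.4, 6.4.
Cumulative: 6.1, 6.1, 24.5, 34.1, 38.6, 57.2, 60.4, 74.6, 83.3, 101.1, 120.1, 127.5, 133.9.
The total first reaches 11 DD on day 3.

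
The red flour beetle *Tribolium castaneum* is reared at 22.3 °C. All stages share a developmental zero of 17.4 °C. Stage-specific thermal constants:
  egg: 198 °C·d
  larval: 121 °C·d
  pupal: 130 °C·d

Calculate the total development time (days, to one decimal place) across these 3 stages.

91.6 days

Daily accumulation at 22.3 °C = 22.3 − 17.4 = 4.9 DD/day.
Total K = 198 + 121 + 130 = 449 DD.
Total duration = 449 / 4.9 = 91.633 ≈ 91.6 days.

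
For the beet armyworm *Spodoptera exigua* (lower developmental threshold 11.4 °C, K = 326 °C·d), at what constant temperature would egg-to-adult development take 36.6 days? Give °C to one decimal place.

Required daily accumulation = 326 / 36.6 = 8.907 DD/day.
T = T_base + 8.907 = 11.4 + 8.907 = 20.307 ≈ 20.3 °C.

20.3 °C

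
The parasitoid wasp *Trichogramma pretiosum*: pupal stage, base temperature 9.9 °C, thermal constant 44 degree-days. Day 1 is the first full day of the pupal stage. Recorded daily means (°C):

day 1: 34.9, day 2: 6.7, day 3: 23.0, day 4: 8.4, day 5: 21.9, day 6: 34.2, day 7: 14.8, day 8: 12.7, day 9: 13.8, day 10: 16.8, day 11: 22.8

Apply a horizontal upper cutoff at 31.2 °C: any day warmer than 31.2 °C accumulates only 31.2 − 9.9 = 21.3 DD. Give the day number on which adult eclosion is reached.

day 5

Daily DD above 9.9 °C (capped at 21.3): 21.3, 0.0, 13.1, 0.0, 12.0, 21.3, 4.9, 2.8, 3.9, 6.9, 12.9.
Cumulative: 21.3, 21.3, 34.4, 34.4, 46.4, 67.7, 72.6, 75.4, 79.3, 86.2, 99.1.
The total first reaches 44 DD on day 5.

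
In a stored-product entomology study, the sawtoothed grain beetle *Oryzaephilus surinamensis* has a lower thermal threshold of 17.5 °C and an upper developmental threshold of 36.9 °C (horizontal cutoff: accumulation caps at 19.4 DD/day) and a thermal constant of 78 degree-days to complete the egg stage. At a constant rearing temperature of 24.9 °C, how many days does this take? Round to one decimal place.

Daily accumulation = 24.9 − 17.5 = 7.4 DD/day.
Duration = 78 / 7.4 = 10.541 ≈ 10.5 days.

10.5 days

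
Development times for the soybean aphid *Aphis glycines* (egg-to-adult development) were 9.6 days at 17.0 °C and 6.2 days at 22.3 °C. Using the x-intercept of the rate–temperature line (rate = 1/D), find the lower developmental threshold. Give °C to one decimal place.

Linear rate model ⇒ the product D·(T − T_b) is constant across temperatures.
9.6·(17.0 − T_b) = 6.2·(22.3 − T_b)
T_b = (9.6·17.0 − 6.2·22.3) / (9.6 − 6.2) = 24.94 / 3.4 = 7.335 °C ≈ 7.3 °C.

7.3 °C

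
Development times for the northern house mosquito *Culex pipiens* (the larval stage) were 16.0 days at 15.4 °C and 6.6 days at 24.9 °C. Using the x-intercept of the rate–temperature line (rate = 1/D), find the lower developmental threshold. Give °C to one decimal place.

8.7 °C

Linear rate model ⇒ the product D·(T − T_b) is constant across temperatures.
16.0·(15.4 − T_b) = 6.6·(24.9 − T_b)
T_b = (16.0·15.4 − 6.6·24.9) / (16.0 − 6.6) = 82.06 / 9.4 = 8.730 °C ≈ 8.7 °C.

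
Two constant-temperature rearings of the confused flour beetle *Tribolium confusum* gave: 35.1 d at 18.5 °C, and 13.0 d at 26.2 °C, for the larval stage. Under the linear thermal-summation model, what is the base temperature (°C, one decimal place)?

Under the model K = D·(T − T_b), so D₁·(T₁ − T_b) = D₂·(T₂ − T_b).
35.1·(18.5 − T_b) = 13.0·(26.2 − T_b)
T_b = (35.1·18.5 − 13.0·26.2) / (35.1 − 13.0) = 308.75 / 22.1 = 13.971 °C ≈ 14.0 °C.

14.0 °C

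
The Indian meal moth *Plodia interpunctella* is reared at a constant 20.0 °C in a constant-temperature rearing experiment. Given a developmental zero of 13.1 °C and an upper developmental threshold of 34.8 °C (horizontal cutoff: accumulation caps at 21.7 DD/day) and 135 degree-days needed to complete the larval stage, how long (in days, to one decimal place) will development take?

Daily accumulation = 20.0 − 13.1 = 6.9 DD/day.
Duration = 135 / 6.9 = 19.565 ≈ 19.6 days.

19.6 days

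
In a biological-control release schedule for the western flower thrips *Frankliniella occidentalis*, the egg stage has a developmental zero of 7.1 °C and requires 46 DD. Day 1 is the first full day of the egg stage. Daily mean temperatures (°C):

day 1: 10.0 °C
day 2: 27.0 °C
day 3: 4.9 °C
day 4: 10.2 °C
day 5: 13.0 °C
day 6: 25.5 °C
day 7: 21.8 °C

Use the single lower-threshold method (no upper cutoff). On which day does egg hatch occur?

Daily DD above 7.1 °C: 2.9, 19.9, 0.0, 3.1, 5.9, 18.4, 14.7.
Cumulative: 2.9, 22.8, 22.8, 25.9, 31.8, 50.2, 64.9.
The total first reaches 46 DD on day 6.

day 6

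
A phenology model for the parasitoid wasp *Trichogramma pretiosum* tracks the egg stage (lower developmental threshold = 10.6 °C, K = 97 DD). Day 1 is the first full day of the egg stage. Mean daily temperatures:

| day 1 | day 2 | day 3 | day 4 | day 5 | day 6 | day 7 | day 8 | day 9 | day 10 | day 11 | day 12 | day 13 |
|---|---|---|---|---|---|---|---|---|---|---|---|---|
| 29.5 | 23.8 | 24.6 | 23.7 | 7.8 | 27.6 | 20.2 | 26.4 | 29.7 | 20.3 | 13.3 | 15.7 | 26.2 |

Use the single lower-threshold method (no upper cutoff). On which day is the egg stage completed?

day 8

Daily DD above 10.6 °C: 18.9, 13.2, 14.0, 13.1, 0.0, 17.0, 9.6, 15.8, 19.1, 9.7, 2.7, 5.1, 15.6.
Cumulative: 18.9, 32.1, 46.1, 59.2, 59.2, 76.2, 85.8, 101.6, 120.7, 130.4, 133.1, 138.2, 153.8.
The total first reaches 97 DD on day 8.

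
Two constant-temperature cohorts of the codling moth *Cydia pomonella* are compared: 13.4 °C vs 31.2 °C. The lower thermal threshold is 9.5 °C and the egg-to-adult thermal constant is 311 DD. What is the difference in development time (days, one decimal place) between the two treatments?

At 13.4 °C: 311 / (13.4 − 9.5) = 311 / 3.9 = 79.744 d.
At 31.2 °C: 311 / (31.2 − 9.5) = 311 / 21.7 = 14.332 d.
Difference = |79.744 − 14.332| = 65.412 ≈ 65.4 days.

65.4 days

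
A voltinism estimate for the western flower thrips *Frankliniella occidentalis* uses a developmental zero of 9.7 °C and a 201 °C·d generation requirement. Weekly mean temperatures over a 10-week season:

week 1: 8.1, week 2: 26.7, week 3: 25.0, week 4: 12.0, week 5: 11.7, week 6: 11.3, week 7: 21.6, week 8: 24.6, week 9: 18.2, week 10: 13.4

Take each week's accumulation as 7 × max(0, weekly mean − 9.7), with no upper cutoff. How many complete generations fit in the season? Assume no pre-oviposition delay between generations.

Weekly DD (7 × max(0, T̄ − 9.7)): 0.0, 119.0, 107.1, 16.1, 14.0, 11.2, 83.3, 104.3, 59.5, 25.9.
Season total = 540.4 DD.
Complete generations = ⌊540.4 / 201⌋ = 2.

2 generations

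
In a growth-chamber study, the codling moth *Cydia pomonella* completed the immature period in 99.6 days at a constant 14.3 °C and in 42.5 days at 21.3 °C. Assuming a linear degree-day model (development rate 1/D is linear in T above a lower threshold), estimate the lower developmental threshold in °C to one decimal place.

9.1 °C

Linear rate model ⇒ the product D·(T − T_b) is constant across temperatures.
99.6·(14.3 − T_b) = 42.5·(21.3 − T_b)
T_b = (99.6·14.3 − 42.5·21.3) / (99.6 − 42.5) = 519.03 / 57.1 = 9.090 °C ≈ 9.1 °C.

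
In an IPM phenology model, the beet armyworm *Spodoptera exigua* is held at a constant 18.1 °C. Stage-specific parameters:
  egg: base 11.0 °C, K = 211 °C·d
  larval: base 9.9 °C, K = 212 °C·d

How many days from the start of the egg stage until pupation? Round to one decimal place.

egg: 211 / (18.1 − 11.0) = 211 / 7.1 = 29.718 d.
larval: 212 / (18.1 − 9.9) = 212 / 8.2 = 25.854 d.
Sum = 55.572 ≈ 55.6 days.

55.6 days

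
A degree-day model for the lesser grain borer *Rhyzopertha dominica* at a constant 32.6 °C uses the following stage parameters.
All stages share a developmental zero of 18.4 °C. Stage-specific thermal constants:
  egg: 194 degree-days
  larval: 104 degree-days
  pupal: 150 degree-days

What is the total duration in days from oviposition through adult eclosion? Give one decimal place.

Daily accumulation at 32.6 °C = 32.6 − 18.4 = 14.2 DD/day.
Total K = 194 + 104 + 150 = 448 DD.
Total duration = 448 / 14.2 = 31.549 ≈ 31.5 days.

31.5 days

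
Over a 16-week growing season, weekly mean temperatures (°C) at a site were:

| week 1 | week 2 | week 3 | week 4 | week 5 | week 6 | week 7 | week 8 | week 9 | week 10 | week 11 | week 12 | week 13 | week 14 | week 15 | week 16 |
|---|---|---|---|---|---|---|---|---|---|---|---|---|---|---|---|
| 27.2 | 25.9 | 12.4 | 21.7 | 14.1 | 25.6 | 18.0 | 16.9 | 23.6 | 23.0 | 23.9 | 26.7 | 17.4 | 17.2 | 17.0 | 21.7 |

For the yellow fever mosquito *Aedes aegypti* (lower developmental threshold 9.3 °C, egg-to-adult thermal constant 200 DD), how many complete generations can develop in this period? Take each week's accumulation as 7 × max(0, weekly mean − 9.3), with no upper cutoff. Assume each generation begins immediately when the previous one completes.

Weekly DD (7 × max(0, T̄ − 9.3)): 125.3, 116.2, 21.7, 86.8, 33.6, 114.1, 60.9, 53.2, 100.1, 95.9, 102.2, 121.8, 56.7, 55.3, 53.9, 86.8.
Season total = 1284.5 DD.
Complete generations = ⌊1284.5 / 200⌋ = 6.

6 generations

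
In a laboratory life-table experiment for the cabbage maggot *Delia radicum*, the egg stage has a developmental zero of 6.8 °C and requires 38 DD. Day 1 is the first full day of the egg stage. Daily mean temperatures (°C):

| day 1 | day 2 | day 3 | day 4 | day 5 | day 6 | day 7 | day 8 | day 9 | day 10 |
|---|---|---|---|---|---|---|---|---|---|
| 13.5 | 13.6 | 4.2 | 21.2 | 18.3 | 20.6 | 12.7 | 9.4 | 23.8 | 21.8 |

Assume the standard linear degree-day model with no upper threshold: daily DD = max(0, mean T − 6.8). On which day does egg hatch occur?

Daily DD above 6.8 °C: 6.7, 6.8, 0.0, 14.4, 11.5, 13.8, 5.9, 2.6, 17.0, 15.0.
Cumulative: 6.7, 13.5, 13.5, 27.9, 39.4, 53.2, 59.1, 61.7, 78.7, 93.7.
The total first reaches 38 DD on day 5.

day 5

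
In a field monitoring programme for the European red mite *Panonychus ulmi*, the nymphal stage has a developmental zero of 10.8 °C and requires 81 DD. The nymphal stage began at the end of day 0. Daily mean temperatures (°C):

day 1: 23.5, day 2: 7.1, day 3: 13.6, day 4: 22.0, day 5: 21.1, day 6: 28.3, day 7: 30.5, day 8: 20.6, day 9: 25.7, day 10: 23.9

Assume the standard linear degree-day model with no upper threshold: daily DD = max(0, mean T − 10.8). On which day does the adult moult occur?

day 8

Daily DD above 10.8 °C: 12.7, 0.0, 2.8, 11.2, 10.3, 17.5, 19.7, 9.8, 14.9, 13.1.
Cumulative: 12.7, 12.7, 15.5, 26.7, 37.0, 54.5, 74.2, 84.0, 98.9, 112.0.
The total first reaches 81 DD on day 8.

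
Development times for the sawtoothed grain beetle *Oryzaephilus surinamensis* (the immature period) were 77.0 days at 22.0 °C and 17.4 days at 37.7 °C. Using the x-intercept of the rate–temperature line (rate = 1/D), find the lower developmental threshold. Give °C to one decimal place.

17.4 °C

Linear rate model ⇒ the product D·(T − T_b) is constant across temperatures.
77.0·(22.0 − T_b) = 17.4·(37.7 − T_b)
T_b = (77.0·22.0 − 17.4·37.7) / (77.0 − 17.4) = 1038.02 / 59.6 = 17.416 °C ≈ 17.4 °C.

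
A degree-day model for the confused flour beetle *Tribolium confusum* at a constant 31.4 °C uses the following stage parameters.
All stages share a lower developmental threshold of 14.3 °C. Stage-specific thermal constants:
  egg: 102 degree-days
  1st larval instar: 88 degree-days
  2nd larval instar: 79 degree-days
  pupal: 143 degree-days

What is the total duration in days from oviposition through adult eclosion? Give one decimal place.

24.1 days

Daily accumulation at 31.4 °C = 31.4 − 14.3 = 17.1 DD/day.
Total K = 102 + 88 + 79 + 143 = 412 DD.
Total duration = 412 / 17.1 = 24.094 ≈ 24.1 days.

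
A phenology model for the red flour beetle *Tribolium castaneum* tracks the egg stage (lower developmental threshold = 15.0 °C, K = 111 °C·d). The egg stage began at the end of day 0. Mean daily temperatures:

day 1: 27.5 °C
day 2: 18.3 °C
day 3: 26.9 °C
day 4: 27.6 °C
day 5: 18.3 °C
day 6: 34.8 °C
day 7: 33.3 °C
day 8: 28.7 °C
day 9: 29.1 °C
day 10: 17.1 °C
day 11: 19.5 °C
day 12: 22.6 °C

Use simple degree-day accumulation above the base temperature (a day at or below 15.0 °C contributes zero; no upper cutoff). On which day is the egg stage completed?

day 10

Daily DD above 15.0 °C: 12.5, 3.3, 11.9, 12.6, 3.3, 19.8, 18.3, 13.7, 14.1, 2.1, 4.5, 7.6.
Cumulative: 12.5, 15.8, 27.7, 40.3, 43.6, 63.4, 81.7, 95.4, 109.5, 111.6, 116.1, 123.7.
The total first reaches 111 DD on day 10.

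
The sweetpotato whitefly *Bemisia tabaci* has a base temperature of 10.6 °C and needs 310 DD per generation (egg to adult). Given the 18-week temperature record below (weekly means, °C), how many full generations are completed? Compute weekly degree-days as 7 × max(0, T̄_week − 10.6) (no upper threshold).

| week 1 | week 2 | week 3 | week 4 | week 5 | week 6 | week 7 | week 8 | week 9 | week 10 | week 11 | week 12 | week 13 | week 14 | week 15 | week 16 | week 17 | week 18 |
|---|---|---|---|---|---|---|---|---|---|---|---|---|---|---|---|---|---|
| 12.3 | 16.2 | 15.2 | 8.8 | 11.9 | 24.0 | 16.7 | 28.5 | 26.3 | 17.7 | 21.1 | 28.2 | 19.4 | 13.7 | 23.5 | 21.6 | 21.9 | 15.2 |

3 generations

Weekly DD (7 × max(0, T̄ − 10.6)): 11.9, 39.2, 32.2, 0.0, 9.1, 93.8, 42.7, 125.3, 109.9, 49.7, 73.5, 123.2, 61.6, 21.7, 90.3, 77.0, 79.1, 32.2.
Season total = 1072.4 DD.
Complete generations = ⌊1072.4 / 310⌋ = 3.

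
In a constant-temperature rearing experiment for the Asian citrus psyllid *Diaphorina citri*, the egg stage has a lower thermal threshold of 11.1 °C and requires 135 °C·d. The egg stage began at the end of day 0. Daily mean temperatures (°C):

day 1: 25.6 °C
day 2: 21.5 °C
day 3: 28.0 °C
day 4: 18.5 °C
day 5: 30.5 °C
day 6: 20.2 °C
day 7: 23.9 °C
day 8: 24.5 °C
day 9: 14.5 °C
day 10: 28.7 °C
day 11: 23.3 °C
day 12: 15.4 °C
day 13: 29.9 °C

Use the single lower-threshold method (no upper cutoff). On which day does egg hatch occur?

Daily DD above 11.1 °C: 14.5, 10.4, 16.9, 7.4, 19.4, 9.1, 12.8, 13.4, 3.4, 17.6, 12.2, 4.3, 18.8.
Cumulative: 14.5, 24.9, 41.8, 49.2, 68.6, 77.7, 90.5, 103.9, 107.3, 124.9, 137.1, 141.4, 160.2.
The total first reaches 135 DD on day 11.

day 11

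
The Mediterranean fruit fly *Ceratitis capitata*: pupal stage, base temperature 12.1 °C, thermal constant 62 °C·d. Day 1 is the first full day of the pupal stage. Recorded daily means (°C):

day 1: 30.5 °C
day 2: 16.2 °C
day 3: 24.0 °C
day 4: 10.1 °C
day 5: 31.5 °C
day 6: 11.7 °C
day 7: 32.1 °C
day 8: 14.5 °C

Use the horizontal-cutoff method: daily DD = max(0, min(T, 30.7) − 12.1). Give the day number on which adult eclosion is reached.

Daily DD above 12.1 °C (capped at 18.6): 18.4, 4.1, 11.9, 0.0, 18.6, 0.0, 18.6, 2.4.
Cumulative: 18.4, 22.5, 34.4, 34.4, 53.0, 53.0, 71.6, 74.0.
The total first reaches 62 DD on day 7.

day 7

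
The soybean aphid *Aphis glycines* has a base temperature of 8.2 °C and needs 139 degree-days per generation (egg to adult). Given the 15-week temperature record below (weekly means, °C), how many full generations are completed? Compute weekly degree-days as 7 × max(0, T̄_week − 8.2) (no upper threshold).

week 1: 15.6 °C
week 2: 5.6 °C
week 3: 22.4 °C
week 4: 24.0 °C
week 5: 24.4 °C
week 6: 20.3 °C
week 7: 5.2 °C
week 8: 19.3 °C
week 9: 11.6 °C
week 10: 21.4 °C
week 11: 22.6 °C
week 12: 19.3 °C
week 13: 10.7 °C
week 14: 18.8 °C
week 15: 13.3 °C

Weekly DD (7 × max(0, T̄ − 8.2)): 51.8, 0.0, 99.4, 110.6, 113.4, 84.7, 0.0, 77.7, 23.8, 92.4, 100.8, 77.7, 17.5, 74.2, 35.7.
Season total = 959.7 DD.
Complete generations = ⌊959.7 / 139⌋ = 6.

6 generations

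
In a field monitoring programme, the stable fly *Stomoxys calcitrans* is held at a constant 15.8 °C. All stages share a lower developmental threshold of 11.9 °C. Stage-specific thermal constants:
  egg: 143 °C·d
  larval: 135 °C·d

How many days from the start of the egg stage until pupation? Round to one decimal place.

Daily accumulation at 15.8 °C = 15.8 − 11.9 = 3.9 DD/day.
Total K = 143 + 135 = 278 DD.
Total duration = 278 / 3.9 = 71.282 ≈ 71.3 days.

71.3 days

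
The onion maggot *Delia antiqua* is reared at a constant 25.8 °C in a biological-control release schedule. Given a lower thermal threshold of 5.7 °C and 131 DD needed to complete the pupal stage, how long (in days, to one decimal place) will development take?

6.5 days

Daily accumulation = 25.8 − 5.7 = 20.1 DD/day.
Duration = 131 / 20.1 = 6.517 ≈ 6.5 days.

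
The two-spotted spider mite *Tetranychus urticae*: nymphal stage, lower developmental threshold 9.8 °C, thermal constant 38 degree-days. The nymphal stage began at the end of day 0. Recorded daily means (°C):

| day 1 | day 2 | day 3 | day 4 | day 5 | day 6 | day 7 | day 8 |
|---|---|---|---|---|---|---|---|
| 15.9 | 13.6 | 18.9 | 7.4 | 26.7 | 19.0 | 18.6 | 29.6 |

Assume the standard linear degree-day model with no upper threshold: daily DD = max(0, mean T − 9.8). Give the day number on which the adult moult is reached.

Daily DD above 9.8 °C: 6.1, 3.8, 9.1, 0.0, 16.9, 9.2, 8.8, 19.8.
Cumulative: 6.1, 9.9, 19.0, 19.0, 35.9, 45.1, 53.9, 73.7.
The total first reaches 38 DD on day 6.

day 6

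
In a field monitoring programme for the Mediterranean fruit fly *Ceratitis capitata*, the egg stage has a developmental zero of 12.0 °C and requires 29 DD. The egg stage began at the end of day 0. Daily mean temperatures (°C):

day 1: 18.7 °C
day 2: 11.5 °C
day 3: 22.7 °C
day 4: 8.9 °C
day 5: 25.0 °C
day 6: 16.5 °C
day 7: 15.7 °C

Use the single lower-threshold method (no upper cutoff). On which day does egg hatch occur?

day 5

Daily DD above 12.0 °C: 6.7, 0.0, 10.7, 0.0, 13.0, 4.5, 3.7.
Cumulative: 6.7, 6.7, 17.4, 17.4, 30.4, 34.9, 38.6.
The total first reaches 29 DD on day 5.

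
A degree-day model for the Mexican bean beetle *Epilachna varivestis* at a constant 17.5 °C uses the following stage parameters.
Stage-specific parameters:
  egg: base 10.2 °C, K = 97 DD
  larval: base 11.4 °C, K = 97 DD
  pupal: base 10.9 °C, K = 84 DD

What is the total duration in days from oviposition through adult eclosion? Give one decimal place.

egg: 97 / (17.5 − 10.2) = 97 / 7.3 = 13.288 d.
larval: 97 / (17.5 − 11.4) = 97 / 6.1 = 15.902 d.
pupal: 84 / (17.5 − 10.9) = 84 / 6.6 = 12.727 d.
Sum = 41.917 ≈ 41.9 days.

41.9 days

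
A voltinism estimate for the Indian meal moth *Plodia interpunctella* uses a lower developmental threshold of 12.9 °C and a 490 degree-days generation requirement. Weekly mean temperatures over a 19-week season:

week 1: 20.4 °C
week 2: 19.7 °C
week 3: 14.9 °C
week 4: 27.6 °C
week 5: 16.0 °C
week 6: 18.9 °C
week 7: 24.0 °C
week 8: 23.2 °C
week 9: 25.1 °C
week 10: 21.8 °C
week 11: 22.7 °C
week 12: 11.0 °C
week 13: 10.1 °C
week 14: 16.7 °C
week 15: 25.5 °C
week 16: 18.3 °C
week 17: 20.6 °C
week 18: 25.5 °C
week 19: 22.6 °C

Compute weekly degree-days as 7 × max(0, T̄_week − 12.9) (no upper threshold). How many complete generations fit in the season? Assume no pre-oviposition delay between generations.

Weekly DD (7 × max(0, T̄ − 12.9)): 52.5, 47.6, 14.0, 102.9, 21.7, 42.0, 77.7, 72.1, 85.4, 62.3, 68.6, 0.0, 0.0, 26.6, 88.2, 37.8, 53.9, 88.2, 67.9.
Season total = 1009.4 DD.
Complete generations = ⌊1009.4 / 490⌋ = 2.

2 generations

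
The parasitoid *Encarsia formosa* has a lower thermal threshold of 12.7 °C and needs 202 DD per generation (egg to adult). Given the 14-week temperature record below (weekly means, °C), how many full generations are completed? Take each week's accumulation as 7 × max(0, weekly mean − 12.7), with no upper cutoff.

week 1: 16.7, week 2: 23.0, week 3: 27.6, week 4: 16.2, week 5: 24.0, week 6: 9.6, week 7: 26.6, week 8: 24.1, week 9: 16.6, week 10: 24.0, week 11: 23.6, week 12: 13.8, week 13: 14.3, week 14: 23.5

3 generations

Weekly DD (7 × max(0, T̄ − 12.7)): 28.0, 72.1, 104.3, 24.5, 79.1, 0.0, 97.3, 79.8, 27.3, 79.1, 76.3, 7.7, 11.2, 75.6.
Season total = 762.3 DD.
Complete generations = ⌊762.3 / 202⌋ = 3.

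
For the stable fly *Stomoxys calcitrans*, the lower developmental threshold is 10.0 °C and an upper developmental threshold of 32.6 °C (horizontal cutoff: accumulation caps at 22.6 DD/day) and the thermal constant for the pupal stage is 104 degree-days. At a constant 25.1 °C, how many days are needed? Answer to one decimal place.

6.9 days

Daily accumulation = 25.1 − 10.0 = 15.1 DD/day.
Duration = 104 / 15.1 = 6.887 ≈ 6.9 days.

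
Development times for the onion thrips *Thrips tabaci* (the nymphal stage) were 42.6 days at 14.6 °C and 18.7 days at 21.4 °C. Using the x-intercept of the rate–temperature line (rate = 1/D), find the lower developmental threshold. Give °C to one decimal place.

Linear rate model ⇒ the product D·(T − T_b) is constant across temperatures.
42.6·(14.6 − T_b) = 18.7·(21.4 − T_b)
T_b = (42.6·14.6 − 18.7·21.4) / (42.6 − 18.7) = 221.78 / 23.9 = 9.279 °C ≈ 9.3 °C.

9.3 °C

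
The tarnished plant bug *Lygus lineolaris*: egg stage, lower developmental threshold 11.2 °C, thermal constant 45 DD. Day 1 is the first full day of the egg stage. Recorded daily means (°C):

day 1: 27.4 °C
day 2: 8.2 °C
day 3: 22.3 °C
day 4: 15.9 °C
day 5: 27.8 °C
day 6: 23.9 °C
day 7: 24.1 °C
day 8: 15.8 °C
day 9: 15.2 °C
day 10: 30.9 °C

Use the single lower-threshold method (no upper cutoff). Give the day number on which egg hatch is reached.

day 5

Daily DD above 11.2 °C: 16.2, 0.0, 11.1, 4.7, 16.6, 12.7, 12.9, 4.6, 4.0, 19.7.
Cumulative: 16.2, 16.2, 27.3, 32.0, 48.6, 61.3, 74.2, 78.8, 82.8, 102.5.
The total first reaches 45 DD on day 5.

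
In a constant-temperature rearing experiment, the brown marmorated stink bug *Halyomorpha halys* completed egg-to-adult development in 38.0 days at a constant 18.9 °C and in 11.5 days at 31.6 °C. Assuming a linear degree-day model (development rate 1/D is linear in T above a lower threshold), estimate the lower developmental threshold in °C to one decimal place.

Under the model K = D·(T − T_b), so D₁·(T₁ − T_b) = D₂·(T₂ − T_b).
38.0·(18.9 − T_b) = 11.5·(31.6 − T_b)
T_b = (38.0·18.9 − 11.5·31.6) / (38.0 − 11.5) = 354.80 / 26.5 = 13.389 °C ≈ 13.4 °C.

13.4 °C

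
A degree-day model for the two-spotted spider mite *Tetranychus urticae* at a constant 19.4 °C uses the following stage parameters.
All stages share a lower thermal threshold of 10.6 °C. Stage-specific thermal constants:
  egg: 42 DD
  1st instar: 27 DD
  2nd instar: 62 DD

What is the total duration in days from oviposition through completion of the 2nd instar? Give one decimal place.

Daily accumulation at 19.4 °C = 19.4 − 10.6 = 8.8 DD/day.
Total K = 42 + 27 + 62 = 131 DD.
Total duration = 131 / 8.8 = 14.886 ≈ 14.9 days.

14.9 days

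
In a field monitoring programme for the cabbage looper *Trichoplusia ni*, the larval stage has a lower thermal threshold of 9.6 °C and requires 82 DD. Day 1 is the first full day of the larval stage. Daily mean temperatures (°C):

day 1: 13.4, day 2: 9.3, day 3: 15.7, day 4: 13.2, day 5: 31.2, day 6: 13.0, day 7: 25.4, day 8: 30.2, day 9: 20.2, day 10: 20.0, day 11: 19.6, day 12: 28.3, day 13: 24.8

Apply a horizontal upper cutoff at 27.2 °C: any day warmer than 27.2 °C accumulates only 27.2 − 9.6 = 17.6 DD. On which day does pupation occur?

day 10

Daily DD above 9.6 °C (capped at 17.6): 3.8, 0.0, 6.1, 3.6, 17.6, 3.4, 15.8, 17.6, 10.6, 10.4, 10.0, 17.6, 15.2.
Cumulative: 3.8, 3.8, 9.9, 13.5, 31.1, 34.5, 50.3, 67.9, 78.5, 88.9, 98.9, 116.5, 131.7.
The total first reaches 82 DD on day 10.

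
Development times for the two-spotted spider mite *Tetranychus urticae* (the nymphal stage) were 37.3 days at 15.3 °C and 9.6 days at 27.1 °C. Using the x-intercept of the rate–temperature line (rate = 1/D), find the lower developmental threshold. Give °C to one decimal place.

Under the model K = D·(T − T_b), so D₁·(T₁ − T_b) = D₂·(T₂ − T_b).
37.3·(15.3 − T_b) = 9.6·(27.1 − T_b)
T_b = (37.3·15.3 − 9.6·27.1) / (37.3 − 9.6) = 310.53 / 27.7 = 11.210 °C ≈ 11.2 °C.

11.2 °C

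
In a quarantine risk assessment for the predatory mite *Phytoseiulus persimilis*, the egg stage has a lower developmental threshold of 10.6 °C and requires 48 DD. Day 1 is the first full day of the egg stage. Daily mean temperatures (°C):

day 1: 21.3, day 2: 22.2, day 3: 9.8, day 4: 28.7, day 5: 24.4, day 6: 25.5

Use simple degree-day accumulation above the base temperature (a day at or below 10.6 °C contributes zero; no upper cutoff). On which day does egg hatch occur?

day 5

Daily DD above 10.6 °C: 10.7, 11.6, 0.0, 18.1, 13.8, 14.9.
Cumulative: 10.7, 22.3, 22.3, 40.4, 54.2, 69.1.
The total first reaches 48 DD on day 5.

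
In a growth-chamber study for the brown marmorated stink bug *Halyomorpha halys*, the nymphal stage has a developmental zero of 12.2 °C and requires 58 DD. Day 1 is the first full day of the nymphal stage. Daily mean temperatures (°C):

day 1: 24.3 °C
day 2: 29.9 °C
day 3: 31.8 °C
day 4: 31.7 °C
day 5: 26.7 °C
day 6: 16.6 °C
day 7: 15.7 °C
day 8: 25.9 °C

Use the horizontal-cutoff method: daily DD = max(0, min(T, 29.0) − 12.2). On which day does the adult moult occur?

day 4

Daily DD above 12.2 °C (capped at 16.8): 12.1, 16.8, 16.8, 16.8, 14.5, 4.4, 3.5, 13.7.
Cumulative: 12.1, 28.9, 45.7, 62.5, 77.0, 81.4, 84.9, 98.6.
The total first reaches 58 DD on day 4.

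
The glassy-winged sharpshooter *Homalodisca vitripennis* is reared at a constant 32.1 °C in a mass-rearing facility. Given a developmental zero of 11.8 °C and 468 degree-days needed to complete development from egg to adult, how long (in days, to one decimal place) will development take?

23.1 days

Daily accumulation = 32.1 − 11.8 = 20.3 DD/day.
Duration = 468 / 20.3 = 23.054 ≈ 23.1 days.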